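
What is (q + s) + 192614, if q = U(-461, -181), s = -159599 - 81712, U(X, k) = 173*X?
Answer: -128450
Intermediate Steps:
s = -241311
q = -79753 (q = 173*(-461) = -79753)
(q + s) + 192614 = (-79753 - 241311) + 192614 = -321064 + 192614 = -128450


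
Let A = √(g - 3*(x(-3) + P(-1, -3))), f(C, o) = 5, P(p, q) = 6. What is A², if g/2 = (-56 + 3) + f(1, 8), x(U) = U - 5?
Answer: -90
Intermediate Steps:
x(U) = -5 + U
g = -96 (g = 2*((-56 + 3) + 5) = 2*(-53 + 5) = 2*(-48) = -96)
A = 3*I*√10 (A = √(-96 - 3*((-5 - 3) + 6)) = √(-96 - 3*(-8 + 6)) = √(-96 - 3*(-2)) = √(-96 + 6) = √(-90) = 3*I*√10 ≈ 9.4868*I)
A² = (3*I*√10)² = -90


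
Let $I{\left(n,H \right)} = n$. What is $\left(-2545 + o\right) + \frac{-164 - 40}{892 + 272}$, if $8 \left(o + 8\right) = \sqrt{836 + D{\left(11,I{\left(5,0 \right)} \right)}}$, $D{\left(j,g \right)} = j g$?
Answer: $- \frac{247658}{97} + \frac{9 \sqrt{11}}{8} \approx -2549.4$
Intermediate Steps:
$D{\left(j,g \right)} = g j$
$o = -8 + \frac{9 \sqrt{11}}{8}$ ($o = -8 + \frac{\sqrt{836 + 5 \cdot 11}}{8} = -8 + \frac{\sqrt{836 + 55}}{8} = -8 + \frac{\sqrt{891}}{8} = -8 + \frac{9 \sqrt{11}}{8} \approx -4.2688$)
$\left(-2545 + o\right) + \frac{-164 - 40}{892 + 272} = \left(-2545 - \left(8 - \frac{9 \sqrt{11}}{8}\right)\right) + \frac{-164 - 40}{892 + 272} = \left(-2553 + \frac{9 \sqrt{11}}{8}\right) - \frac{204}{1164} = \left(-2553 + \frac{9 \sqrt{11}}{8}\right) - \frac{17}{97} = - \frac{247658}{97} + \frac{9 \sqrt{11}}{8}$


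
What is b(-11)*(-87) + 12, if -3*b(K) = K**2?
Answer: 3521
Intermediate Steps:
b(K) = -K**2/3
b(-11)*(-87) + 12 = -1/3*(-11)**2*(-87) + 12 = -1/3*121*(-87) + 12 = -121/3*(-87) + 12 = 3509 + 12 = 3521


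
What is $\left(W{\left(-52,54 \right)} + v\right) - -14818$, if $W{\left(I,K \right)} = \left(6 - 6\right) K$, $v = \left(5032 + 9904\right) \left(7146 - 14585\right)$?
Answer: $-111094086$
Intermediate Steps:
$v = -111108904$ ($v = 14936 \left(-7439\right) = -111108904$)
$W{\left(I,K \right)} = 0$ ($W{\left(I,K \right)} = 0 K = 0$)
$\left(W{\left(-52,54 \right)} + v\right) - -14818 = \left(0 - 111108904\right) - -14818 = -111108904 + 14818 = -111094086$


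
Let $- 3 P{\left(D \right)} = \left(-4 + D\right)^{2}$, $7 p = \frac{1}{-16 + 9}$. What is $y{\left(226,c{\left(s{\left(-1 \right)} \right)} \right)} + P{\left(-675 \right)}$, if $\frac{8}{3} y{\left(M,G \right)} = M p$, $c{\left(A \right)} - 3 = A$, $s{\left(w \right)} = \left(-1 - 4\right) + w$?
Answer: $- \frac{90365053}{588} \approx -1.5368 \cdot 10^{5}$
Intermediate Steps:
$s{\left(w \right)} = -5 + w$
$p = - \frac{1}{49}$ ($p = \frac{1}{7 \left(-16 + 9\right)} = \frac{1}{7 \left(-7\right)} = \frac{1}{7} \left(- \frac{1}{7}\right) = - \frac{1}{49} \approx -0.020408$)
$c{\left(A \right)} = 3 + A$
$P{\left(D \right)} = - \frac{\left(-4 + D\right)^{2}}{3}$
$y{\left(M,G \right)} = - \frac{3 M}{392}$ ($y{\left(M,G \right)} = \frac{3 M \left(- \frac{1}{49}\right)}{8} = \frac{3 \left(- \frac{M}{49}\right)}{8} = - \frac{3 M}{392}$)
$y{\left(226,c{\left(s{\left(-1 \right)} \right)} \right)} + P{\left(-675 \right)} = \left(- \frac{3}{392}\right) 226 - \frac{\left(-4 - 675\right)^{2}}{3} = - \frac{339}{196} - \frac{\left(-679\right)^{2}}{3} = - \frac{339}{196} - \frac{461041}{3} = - \frac{90365053}{588}$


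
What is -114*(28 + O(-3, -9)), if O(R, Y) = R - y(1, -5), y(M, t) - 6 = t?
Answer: -2736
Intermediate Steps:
y(M, t) = 6 + t
O(R, Y) = -1 + R (O(R, Y) = R - (6 - 5) = R - 1*1 = R - 1 = -1 + R)
-114*(28 + O(-3, -9)) = -114*(28 + (-1 - 3)) = -114*(28 - 4) = -114*24 = -2736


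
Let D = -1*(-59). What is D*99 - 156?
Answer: 5685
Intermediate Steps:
D = 59
D*99 - 156 = 59*99 - 156 = 5841 - 156 = 5685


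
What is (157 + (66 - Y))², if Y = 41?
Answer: 33124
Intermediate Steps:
(157 + (66 - Y))² = (157 + (66 - 1*41))² = (157 + (66 - 41))² = (157 + 25)² = 182² = 33124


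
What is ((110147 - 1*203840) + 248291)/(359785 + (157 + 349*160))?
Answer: 77299/207891 ≈ 0.37182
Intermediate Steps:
((110147 - 1*203840) + 248291)/(359785 + (157 + 349*160)) = ((110147 - 203840) + 248291)/(359785 + (157 + 55840)) = (-93693 + 248291)/(359785 + 55997) = 154598/415782 = 154598*(1/415782) = 77299/207891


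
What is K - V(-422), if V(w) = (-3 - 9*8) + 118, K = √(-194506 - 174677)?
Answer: -43 + I*√369183 ≈ -43.0 + 607.6*I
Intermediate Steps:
K = I*√369183 (K = √(-369183) = I*√369183 ≈ 607.6*I)
V(w) = 43 (V(w) = (-3 - 72) + 118 = -75 + 118 = 43)
K - V(-422) = I*√369183 - 1*43 = I*√369183 - 43 = -43 + I*√369183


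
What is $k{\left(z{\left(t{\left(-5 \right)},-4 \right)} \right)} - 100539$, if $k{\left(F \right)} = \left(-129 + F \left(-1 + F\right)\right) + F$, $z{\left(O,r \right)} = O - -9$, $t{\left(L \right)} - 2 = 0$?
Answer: $-100547$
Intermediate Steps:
$t{\left(L \right)} = 2$ ($t{\left(L \right)} = 2 + 0 = 2$)
$z{\left(O,r \right)} = 9 + O$ ($z{\left(O,r \right)} = O + 9 = 9 + O$)
$k{\left(F \right)} = -129 + F + F \left(-1 + F\right)$
$k{\left(z{\left(t{\left(-5 \right)},-4 \right)} \right)} - 100539 = \left(-129 + \left(9 + 2\right)^{2}\right) - 100539 = \left(-129 + 11^{2}\right) - 100539 = \left(-129 + 121\right) - 100539 = -8 - 100539 = -100547$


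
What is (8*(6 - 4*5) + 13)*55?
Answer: -5445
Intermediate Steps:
(8*(6 - 4*5) + 13)*55 = (8*(6 - 20) + 13)*55 = (8*(-14) + 13)*55 = (-112 + 13)*55 = -99*55 = -5445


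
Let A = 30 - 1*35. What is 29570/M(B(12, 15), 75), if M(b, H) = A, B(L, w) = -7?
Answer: -5914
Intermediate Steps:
A = -5 (A = 30 - 35 = -5)
M(b, H) = -5
29570/M(B(12, 15), 75) = 29570/(-5) = 29570*(-⅕) = -5914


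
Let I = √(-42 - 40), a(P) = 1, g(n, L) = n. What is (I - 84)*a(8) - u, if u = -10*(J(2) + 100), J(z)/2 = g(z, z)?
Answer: 956 + I*√82 ≈ 956.0 + 9.0554*I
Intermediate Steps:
J(z) = 2*z
I = I*√82 (I = √(-82) = I*√82 ≈ 9.0554*I)
u = -1040 (u = -10*(2*2 + 100) = -10*(4 + 100) = -10*104 = -1040)
(I - 84)*a(8) - u = (I*√82 - 84)*1 - 1*(-1040) = (-84 + I*√82)*1 + 1040 = (-84 + I*√82) + 1040 = 956 + I*√82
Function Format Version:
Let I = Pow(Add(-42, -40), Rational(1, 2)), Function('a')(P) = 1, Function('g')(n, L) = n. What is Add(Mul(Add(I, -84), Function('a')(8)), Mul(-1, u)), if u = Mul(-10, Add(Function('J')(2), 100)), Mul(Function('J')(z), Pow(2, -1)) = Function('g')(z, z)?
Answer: Add(956, Mul(I, Pow(82, Rational(1, 2)))) ≈ Add(956.00, Mul(9.0554, I))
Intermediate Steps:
Function('J')(z) = Mul(2, z)
I = Mul(I, Pow(82, Rational(1, 2))) (I = Pow(-82, Rational(1, 2)) = Mul(I, Pow(82, Rational(1, 2))) ≈ Mul(9.0554, I))
u = -1040 (u = Mul(-10, Add(Mul(2, 2), 100)) = Mul(-10, Add(4, 100)) = Mul(-10, 104) = -1040)
Add(Mul(Add(I, -84), Function('a')(8)), Mul(-1, u)) = Add(Mul(Add(Mul(I, Pow(82, Rational(1, 2))), -84), 1), Mul(-1, -1040)) = Add(Mul(Add(-84, Mul(I, Pow(82, Rational(1, 2)))), 1), 1040) = Add(Add(-84, Mul(I, Pow(82, Rational(1, 2)))), 1040) = Add(956, Mul(I, Pow(82, Rational(1, 2))))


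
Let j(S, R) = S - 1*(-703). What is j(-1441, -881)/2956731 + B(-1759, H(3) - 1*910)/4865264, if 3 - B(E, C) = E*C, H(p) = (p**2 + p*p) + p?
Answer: -385597729385/1198773074332 ≈ -0.32166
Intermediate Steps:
j(S, R) = 703 + S (j(S, R) = S + 703 = 703 + S)
H(p) = p + 2*p**2 (H(p) = (p**2 + p**2) + p = 2*p**2 + p = p + 2*p**2)
B(E, C) = 3 - C*E (B(E, C) = 3 - E*C = 3 - C*E)
j(-1441, -881)/2956731 + B(-1759, H(3) - 1*910)/4865264 = (703 - 1441)/2956731 + (3 - 1*(3*(1 + 2*3) - 1*910)*(-1759))/4865264 = -738*1/2956731 + (3 - 1*(3*(1 + 6) - 910)*(-1759))*(1/4865264) = -246/985577 + (3 - 1*(3*7 - 910)*(-1759))*(1/4865264) = -246/985577 + (3 - 1*(21 - 910)*(-1759))*(1/4865264) = -246/985577 + (3 - 1*(-889)*(-1759))*(1/4865264) = -246/985577 + (3 - 1563751)*(1/4865264) = -246/985577 - 1563748*1/4865264 = -246/985577 - 390937/1216316 = -385597729385/1198773074332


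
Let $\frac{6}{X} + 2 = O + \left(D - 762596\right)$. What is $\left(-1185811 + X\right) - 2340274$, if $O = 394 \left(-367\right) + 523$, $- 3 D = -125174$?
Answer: $- \frac{9149644031843}{2594845} \approx -3.5261 \cdot 10^{6}$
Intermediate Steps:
$D = \frac{125174}{3}$ ($D = \left(- \frac{1}{3}\right) \left(-125174\right) = \frac{125174}{3} \approx 41725.0$)
$O = -144075$ ($O = -144598 + 523 = -144075$)
$X = - \frac{18}{2594845}$ ($X = \frac{6}{-2 + \left(-144075 + \left(\frac{125174}{3} - 762596\right)\right)} = \frac{6}{-2 - \frac{2594839}{3}} = \frac{6}{- \frac{2594845}{3}} = 6 \left(- \frac{3}{2594845}\right) = - \frac{18}{2594845} \approx -6.9368 \cdot 10^{-6}$)
$\left(-1185811 + X\right) - 2340274 = \left(-1185811 - \frac{18}{2594845}\right) - 2340274 = - \frac{3076995744313}{2594845} - 2340274 = - \frac{9149644031843}{2594845}$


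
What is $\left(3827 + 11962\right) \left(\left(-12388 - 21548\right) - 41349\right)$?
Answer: $-1188674865$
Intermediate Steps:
$\left(3827 + 11962\right) \left(\left(-12388 - 21548\right) - 41349\right) = 15789 \left(-33936 - 41349\right) = 15789 \left(-75285\right) = -1188674865$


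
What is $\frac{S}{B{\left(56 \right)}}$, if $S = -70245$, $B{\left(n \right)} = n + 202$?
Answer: $- \frac{23415}{86} \approx -272.27$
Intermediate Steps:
$B{\left(n \right)} = 202 + n$
$\frac{S}{B{\left(56 \right)}} = - \frac{70245}{202 + 56} = - \frac{70245}{258} = \left(-70245\right) \frac{1}{258} = - \frac{23415}{86}$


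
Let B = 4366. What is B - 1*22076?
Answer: -17710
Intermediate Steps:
B - 1*22076 = 4366 - 1*22076 = 4366 - 22076 = -17710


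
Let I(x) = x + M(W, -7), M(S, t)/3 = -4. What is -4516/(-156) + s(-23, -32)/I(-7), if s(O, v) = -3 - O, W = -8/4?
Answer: 20671/741 ≈ 27.896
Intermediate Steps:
W = -2 (W = -8/4 = -1*2 = -2)
M(S, t) = -12 (M(S, t) = 3*(-4) = -12)
I(x) = -12 + x (I(x) = x - 12 = -12 + x)
-4516/(-156) + s(-23, -32)/I(-7) = -4516/(-156) + (-3 - 1*(-23))/(-12 - 7) = -4516*(-1/156) + (-3 + 23)/(-19) = 1129/39 + 20*(-1/19) = 1129/39 - 20/19 = 20671/741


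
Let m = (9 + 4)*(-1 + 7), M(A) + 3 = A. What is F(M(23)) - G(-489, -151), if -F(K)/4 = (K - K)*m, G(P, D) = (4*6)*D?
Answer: 3624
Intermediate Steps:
M(A) = -3 + A
m = 78 (m = 13*6 = 78)
G(P, D) = 24*D
F(K) = 0 (F(K) = -4*(K - K)*78 = -0*78 = -4*0 = 0)
F(M(23)) - G(-489, -151) = 0 - 24*(-151) = 0 - 1*(-3624) = 0 + 3624 = 3624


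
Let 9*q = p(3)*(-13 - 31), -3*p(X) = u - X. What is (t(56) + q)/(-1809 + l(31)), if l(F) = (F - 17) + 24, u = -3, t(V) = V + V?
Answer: -40/693 ≈ -0.057720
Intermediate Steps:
t(V) = 2*V
p(X) = 1 + X/3 (p(X) = -(-3 - X)/3 = 1 + X/3)
q = -88/9 (q = ((1 + (⅓)*3)*(-13 - 31))/9 = ((1 + 1)*(-44))/9 = (2*(-44))/9 = (⅑)*(-88) = -88/9 ≈ -9.7778)
l(F) = 7 + F (l(F) = (-17 + F) + 24 = 7 + F)
(t(56) + q)/(-1809 + l(31)) = (2*56 - 88/9)/(-1809 + (7 + 31)) = (112 - 88/9)/(-1809 + 38) = (920/9)/(-1771) = (920/9)*(-1/1771) = -40/693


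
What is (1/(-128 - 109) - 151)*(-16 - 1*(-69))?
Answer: -1896764/237 ≈ -8003.2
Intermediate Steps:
(1/(-128 - 109) - 151)*(-16 - 1*(-69)) = (1/(-237) - 151)*(-16 + 69) = (-1/237 - 151)*53 = -35788/237*53 = -1896764/237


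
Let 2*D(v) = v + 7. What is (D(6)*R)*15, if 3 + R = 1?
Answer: -195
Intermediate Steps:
D(v) = 7/2 + v/2 (D(v) = (v + 7)/2 = (7 + v)/2 = 7/2 + v/2)
R = -2 (R = -3 + 1 = -2)
(D(6)*R)*15 = ((7/2 + (½)*6)*(-2))*15 = ((7/2 + 3)*(-2))*15 = ((13/2)*(-2))*15 = -13*15 = -195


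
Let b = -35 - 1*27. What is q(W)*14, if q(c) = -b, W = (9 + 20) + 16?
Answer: 868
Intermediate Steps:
W = 45 (W = 29 + 16 = 45)
b = -62 (b = -35 - 27 = -62)
q(c) = 62 (q(c) = -1*(-62) = 62)
q(W)*14 = 62*14 = 868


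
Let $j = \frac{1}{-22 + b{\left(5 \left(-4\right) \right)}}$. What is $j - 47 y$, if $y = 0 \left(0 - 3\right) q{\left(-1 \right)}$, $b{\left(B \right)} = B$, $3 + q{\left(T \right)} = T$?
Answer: $- \frac{1}{42} \approx -0.02381$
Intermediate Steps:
$q{\left(T \right)} = -3 + T$
$j = - \frac{1}{42}$ ($j = \frac{1}{-22 + 5 \left(-4\right)} = \frac{1}{-22 - 20} = \frac{1}{-42} = - \frac{1}{42} \approx -0.02381$)
$y = 0$ ($y = 0 \left(0 - 3\right) \left(-3 - 1\right) = 0 \left(0 - 3\right) \left(-4\right) = 0 \left(-3\right) \left(-4\right) = 0 \left(-4\right) = 0$)
$j - 47 y = - \frac{1}{42} - 0 = - \frac{1}{42} + 0 = - \frac{1}{42}$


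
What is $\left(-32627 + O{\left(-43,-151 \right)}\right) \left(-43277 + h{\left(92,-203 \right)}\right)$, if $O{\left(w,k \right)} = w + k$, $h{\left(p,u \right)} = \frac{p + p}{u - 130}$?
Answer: $\frac{472997379925}{333} \approx 1.4204 \cdot 10^{9}$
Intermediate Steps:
$h{\left(p,u \right)} = \frac{2 p}{-130 + u}$
$O{\left(w,k \right)} = k + w$
$\left(-32627 + O{\left(-43,-151 \right)}\right) \left(-43277 + h{\left(92,-203 \right)}\right) = \left(-32627 - 194\right) \left(-43277 + 2 \cdot 92 \frac{1}{-130 - 203}\right) = \left(-32627 - 194\right) \left(-43277 + 2 \cdot 92 \frac{1}{-333}\right) = - 32821 \left(-43277 + 2 \cdot 92 \left(- \frac{1}{333}\right)\right) = - 32821 \left(-43277 - \frac{184}{333}\right) = \left(-32821\right) \left(- \frac{14411425}{333}\right) = \frac{472997379925}{333}$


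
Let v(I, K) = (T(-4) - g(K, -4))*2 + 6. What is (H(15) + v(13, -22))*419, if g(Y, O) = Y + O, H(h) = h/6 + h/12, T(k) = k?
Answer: 90085/4 ≈ 22521.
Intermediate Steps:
H(h) = h/4 (H(h) = h*(⅙) + h*(1/12) = h/6 + h/12 = h/4)
g(Y, O) = O + Y
v(I, K) = 6 - 2*K (v(I, K) = (-4 - (-4 + K))*2 + 6 = (-4 + (4 - K))*2 + 6 = -K*2 + 6 = -2*K + 6 = 6 - 2*K)
(H(15) + v(13, -22))*419 = ((¼)*15 + (6 - 2*(-22)))*419 = (15/4 + (6 + 44))*419 = (15/4 + 50)*419 = (215/4)*419 = 90085/4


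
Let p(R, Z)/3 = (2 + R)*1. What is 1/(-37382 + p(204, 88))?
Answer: -1/36764 ≈ -2.7201e-5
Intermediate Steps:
p(R, Z) = 6 + 3*R (p(R, Z) = 3*((2 + R)*1) = 3*(2 + R) = 6 + 3*R)
1/(-37382 + p(204, 88)) = 1/(-37382 + (6 + 3*204)) = 1/(-37382 + (6 + 612)) = 1/(-37382 + 618) = 1/(-36764) = -1/36764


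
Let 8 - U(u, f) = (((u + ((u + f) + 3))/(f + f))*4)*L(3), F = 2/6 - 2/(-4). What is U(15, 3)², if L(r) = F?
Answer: 144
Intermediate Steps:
F = ⅚ (F = 2*(⅙) - 2*(-¼) = ⅓ + ½ = ⅚ ≈ 0.83333)
L(r) = ⅚
U(u, f) = 8 - 5*(3 + f + 2*u)/(3*f) (U(u, f) = 8 - ((u + ((u + f) + 3))/(f + f))*4*5/6 = 8 - ((u + ((f + u) + 3))/((2*f)))*4*5/6 = 8 - ((u + (3 + f + u))*(1/(2*f)))*4*5/6 = 8 - ((3 + f + 2*u)*(1/(2*f)))*4*5/6 = 8 - ((3 + f + 2*u)/(2*f))*4*5/6 = 8 - 2*(3 + f + 2*u)/f*5/6 = 8 - 5*(3 + f + 2*u)/(3*f))
U(15, 3)² = ((⅓)*(-15 - 10*15 + 19*3)/3)² = ((⅓)*(⅓)*(-15 - 150 + 57))² = ((⅓)*(⅓)*(-108))² = (-12)² = 144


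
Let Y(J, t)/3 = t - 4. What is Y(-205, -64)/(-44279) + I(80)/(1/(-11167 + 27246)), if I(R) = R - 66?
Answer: 9967468778/44279 ≈ 2.2511e+5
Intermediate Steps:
I(R) = -66 + R
Y(J, t) = -12 + 3*t (Y(J, t) = 3*(t - 4) = 3*(-4 + t) = -12 + 3*t)
Y(-205, -64)/(-44279) + I(80)/(1/(-11167 + 27246)) = (-12 + 3*(-64))/(-44279) + (-66 + 80)/(1/(-11167 + 27246)) = (-12 - 192)*(-1/44279) + 14/(1/16079) = -204*(-1/44279) + 14/(1/16079) = 204/44279 + 14*16079 = 204/44279 + 225106 = 9967468778/44279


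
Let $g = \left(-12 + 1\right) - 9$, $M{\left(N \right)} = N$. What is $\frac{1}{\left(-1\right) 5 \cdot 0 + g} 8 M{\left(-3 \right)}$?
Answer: $\frac{6}{5} \approx 1.2$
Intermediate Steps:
$g = -20$ ($g = -11 - 9 = -20$)
$\frac{1}{\left(-1\right) 5 \cdot 0 + g} 8 M{\left(-3 \right)} = \frac{1}{\left(-1\right) 5 \cdot 0 - 20} \cdot 8 \left(-3\right) = \frac{1}{\left(-5\right) 0 - 20} \cdot 8 \left(-3\right) = \frac{1}{0 - 20} \cdot 8 \left(-3\right) = \frac{1}{-20} \cdot 8 \left(-3\right) = \left(- \frac{1}{20}\right) 8 \left(-3\right) = \left(- \frac{2}{5}\right) \left(-3\right) = \frac{6}{5}$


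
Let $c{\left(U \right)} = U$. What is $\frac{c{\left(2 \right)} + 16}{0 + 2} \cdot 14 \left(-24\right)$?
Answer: $-3024$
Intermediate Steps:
$\frac{c{\left(2 \right)} + 16}{0 + 2} \cdot 14 \left(-24\right) = \frac{2 + 16}{0 + 2} \cdot 14 \left(-24\right) = \frac{18}{2} \left(-336\right) = 18 \cdot \frac{1}{2} \left(-336\right) = 9 \left(-336\right) = -3024$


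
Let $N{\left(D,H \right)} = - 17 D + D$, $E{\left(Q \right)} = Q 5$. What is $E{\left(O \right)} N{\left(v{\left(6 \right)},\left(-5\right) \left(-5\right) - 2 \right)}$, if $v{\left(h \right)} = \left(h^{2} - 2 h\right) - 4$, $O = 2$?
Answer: $-3200$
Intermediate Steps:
$E{\left(Q \right)} = 5 Q$
$v{\left(h \right)} = -4 + h^{2} - 2 h$
$N{\left(D,H \right)} = - 16 D$
$E{\left(O \right)} N{\left(v{\left(6 \right)},\left(-5\right) \left(-5\right) - 2 \right)} = 5 \cdot 2 \left(- 16 \left(-4 + 6^{2} - 12\right)\right) = 10 \left(- 16 \left(-4 + 36 - 12\right)\right) = 10 \left(\left(-16\right) 20\right) = 10 \left(-320\right) = -3200$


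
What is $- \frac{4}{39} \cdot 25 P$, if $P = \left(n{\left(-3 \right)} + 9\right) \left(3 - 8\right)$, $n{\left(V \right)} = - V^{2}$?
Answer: $0$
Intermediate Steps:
$P = 0$ ($P = \left(- \left(-3\right)^{2} + 9\right) \left(3 - 8\right) = \left(\left(-1\right) 9 + 9\right) \left(-5\right) = \left(-9 + 9\right) \left(-5\right) = 0 \left(-5\right) = 0$)
$- \frac{4}{39} \cdot 25 P = - \frac{4}{39} \cdot 25 \cdot 0 = \left(-4\right) \frac{1}{39} \cdot 25 \cdot 0 = \left(- \frac{4}{39}\right) 25 \cdot 0 = \left(- \frac{100}{39}\right) 0 = 0$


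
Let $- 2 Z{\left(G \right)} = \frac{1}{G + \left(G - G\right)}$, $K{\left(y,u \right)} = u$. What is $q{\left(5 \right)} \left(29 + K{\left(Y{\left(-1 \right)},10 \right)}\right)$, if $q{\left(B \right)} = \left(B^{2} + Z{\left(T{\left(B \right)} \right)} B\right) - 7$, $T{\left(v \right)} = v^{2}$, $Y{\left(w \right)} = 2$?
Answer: $\frac{6981}{10} \approx 698.1$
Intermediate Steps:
$Z{\left(G \right)} = - \frac{1}{2 G}$ ($Z{\left(G \right)} = - \frac{1}{2 \left(G + \left(G - G\right)\right)} = - \frac{1}{2 \left(G + 0\right)} = - \frac{1}{2 G}$)
$q{\left(B \right)} = -7 + B^{2} - \frac{1}{2 B}$ ($q{\left(B \right)} = \left(B^{2} + - \frac{1}{2 B^{2}} B\right) - 7 = \left(B^{2} - \frac{1}{2 B}\right) - 7 = -7 + B^{2} - \frac{1}{2 B}$)
$q{\left(5 \right)} \left(29 + K{\left(Y{\left(-1 \right)},10 \right)}\right) = \left(-7 + 5^{2} - \frac{1}{2 \cdot 5}\right) \left(29 + 10\right) = \left(-7 + 25 - \frac{1}{10}\right) 39 = \frac{179}{10} \cdot 39 = \frac{6981}{10}$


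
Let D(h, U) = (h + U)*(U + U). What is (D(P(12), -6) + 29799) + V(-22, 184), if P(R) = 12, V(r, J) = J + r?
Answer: 29889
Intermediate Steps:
D(h, U) = 2*U*(U + h) (D(h, U) = (U + h)*(2*U) = 2*U*(U + h))
(D(P(12), -6) + 29799) + V(-22, 184) = (2*(-6)*(-6 + 12) + 29799) + (184 - 22) = (2*(-6)*6 + 29799) + 162 = (-72 + 29799) + 162 = 29727 + 162 = 29889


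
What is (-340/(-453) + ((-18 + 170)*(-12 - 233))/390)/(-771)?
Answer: 185968/1513473 ≈ 0.12287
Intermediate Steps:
(-340/(-453) + ((-18 + 170)*(-12 - 233))/390)/(-771) = (-340*(-1/453) + (152*(-245))*(1/390))*(-1/771) = (340/453 - 37240*1/390)*(-1/771) = (340/453 - 3724/39)*(-1/771) = -185968/1963*(-1/771) = 185968/1513473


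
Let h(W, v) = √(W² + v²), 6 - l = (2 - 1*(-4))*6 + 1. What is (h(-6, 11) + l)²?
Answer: (31 - √157)² ≈ 341.14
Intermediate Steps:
l = -31 (l = 6 - ((2 - 1*(-4))*6 + 1) = 6 - ((2 + 4)*6 + 1) = 6 - (6*6 + 1) = 6 - (36 + 1) = 6 - 1*37 = 6 - 37 = -31)
(h(-6, 11) + l)² = (√((-6)² + 11²) - 31)² = (√(36 + 121) - 31)² = (√157 - 31)² = (-31 + √157)²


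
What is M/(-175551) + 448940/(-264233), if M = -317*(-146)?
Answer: -91041097646/46386367383 ≈ -1.9627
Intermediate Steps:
M = 46282
M/(-175551) + 448940/(-264233) = 46282/(-175551) + 448940/(-264233) = 46282*(-1/175551) + 448940*(-1/264233) = -46282/175551 - 448940/264233 = -91041097646/46386367383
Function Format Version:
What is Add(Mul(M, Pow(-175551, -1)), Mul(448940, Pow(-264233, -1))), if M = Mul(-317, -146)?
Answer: Rational(-91041097646, 46386367383) ≈ -1.9627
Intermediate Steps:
M = 46282
Add(Mul(M, Pow(-175551, -1)), Mul(448940, Pow(-264233, -1))) = Add(Mul(46282, Pow(-175551, -1)), Mul(448940, Pow(-264233, -1))) = Add(Mul(46282, Rational(-1, 175551)), Mul(448940, Rational(-1, 264233))) = Add(Rational(-46282, 175551), Rational(-448940, 264233)) = Rational(-91041097646, 46386367383)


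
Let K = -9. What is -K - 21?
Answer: -12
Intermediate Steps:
-K - 21 = -1*(-9) - 21 = 9 - 21 = -12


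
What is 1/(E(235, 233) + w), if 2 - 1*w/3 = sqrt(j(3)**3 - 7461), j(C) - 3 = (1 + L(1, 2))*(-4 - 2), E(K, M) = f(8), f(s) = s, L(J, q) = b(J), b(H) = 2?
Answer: 1/6980 + 9*I*sqrt(301)/48860 ≈ 0.00014327 + 0.0031957*I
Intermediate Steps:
L(J, q) = 2
E(K, M) = 8
j(C) = -15 (j(C) = 3 + (1 + 2)*(-4 - 2) = 3 + 3*(-6) = 3 - 18 = -15)
w = 6 - 18*I*sqrt(301) (w = 6 - 3*sqrt((-15)**3 - 7461) = 6 - 3*sqrt(-3375 - 7461) = 6 - 18*I*sqrt(301) ≈ 6.0 - 312.29*I)
1/(E(235, 233) + w) = 1/(8 + (6 - 18*I*sqrt(301))) = 1/(14 - 18*I*sqrt(301))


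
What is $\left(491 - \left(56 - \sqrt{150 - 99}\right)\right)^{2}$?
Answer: $\left(435 + \sqrt{51}\right)^{2} \approx 1.9549 \cdot 10^{5}$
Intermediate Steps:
$\left(491 - \left(56 - \sqrt{150 - 99}\right)\right)^{2} = \left(491 - \left(56 - \sqrt{51}\right)\right)^{2} = \left(435 + \sqrt{51}\right)^{2}$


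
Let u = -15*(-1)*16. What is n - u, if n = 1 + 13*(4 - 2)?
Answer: -213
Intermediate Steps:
n = 27 (n = 1 + 13*2 = 1 + 26 = 27)
u = 240 (u = 15*16 = 240)
n - u = 27 - 1*240 = 27 - 240 = -213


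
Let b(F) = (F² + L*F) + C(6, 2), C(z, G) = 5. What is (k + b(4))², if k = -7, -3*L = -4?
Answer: 3364/9 ≈ 373.78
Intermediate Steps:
L = 4/3 (L = -⅓*(-4) = 4/3 ≈ 1.3333)
b(F) = 5 + F² + 4*F/3 (b(F) = (F² + 4*F/3) + 5 = 5 + F² + 4*F/3)
(k + b(4))² = (-7 + (5 + 4² + (4/3)*4))² = (-7 + (5 + 16 + 16/3))² = (-7 + 79/3)² = (58/3)² = 3364/9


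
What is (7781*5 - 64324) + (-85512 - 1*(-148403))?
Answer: 37472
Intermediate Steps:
(7781*5 - 64324) + (-85512 - 1*(-148403)) = (38905 - 64324) + (-85512 + 148403) = -25419 + 62891 = 37472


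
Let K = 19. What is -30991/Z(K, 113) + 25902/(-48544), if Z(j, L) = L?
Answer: -753677015/2742736 ≈ -274.79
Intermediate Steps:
-30991/Z(K, 113) + 25902/(-48544) = -30991/113 + 25902/(-48544) = -30991*1/113 + 25902*(-1/48544) = -30991/113 - 12951/24272 = -753677015/2742736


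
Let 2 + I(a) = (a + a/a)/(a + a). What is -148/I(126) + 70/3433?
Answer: 128063558/1294241 ≈ 98.949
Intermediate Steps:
I(a) = -2 + (1 + a)/(2*a) (I(a) = -2 + (a + a/a)/(a + a) = -2 + (a + 1)/((2*a)) = -2 + (1 + a)*(1/(2*a)) = -2 + (1 + a)/(2*a))
-148/I(126) + 70/3433 = -148*252/(1 - 3*126) + 70/3433 = -148*252/(1 - 378) + 70*(1/3433) = -148/((1/2)*(1/126)*(-377)) + 70/3433 = -148/(-377/252) + 70/3433 = -148*(-252/377) + 70/3433 = 37296/377 + 70/3433 = 128063558/1294241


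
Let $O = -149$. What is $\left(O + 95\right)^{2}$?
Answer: $2916$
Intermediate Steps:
$\left(O + 95\right)^{2} = \left(-149 + 95\right)^{2} = \left(-54\right)^{2} = 2916$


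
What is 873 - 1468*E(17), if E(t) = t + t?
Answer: -49039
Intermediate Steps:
E(t) = 2*t
873 - 1468*E(17) = 873 - 2936*17 = 873 - 1468*34 = 873 - 49912 = -49039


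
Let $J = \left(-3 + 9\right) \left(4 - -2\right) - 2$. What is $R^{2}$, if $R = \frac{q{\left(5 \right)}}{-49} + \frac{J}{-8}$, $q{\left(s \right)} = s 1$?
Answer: $\frac{727609}{38416} \approx 18.94$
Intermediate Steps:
$q{\left(s \right)} = s$
$J = 34$ ($J = 6 \left(4 + \left(-4 + 6\right)\right) - 2 = 6 \left(4 + 2\right) - 2 = 6 \cdot 6 - 2 = 36 - 2 = 34$)
$R = - \frac{853}{196}$ ($R = \frac{5}{-49} + \frac{34}{-8} = 5 \left(- \frac{1}{49}\right) + 34 \left(- \frac{1}{8}\right) = - \frac{5}{49} - \frac{17}{4} = - \frac{853}{196} \approx -4.352$)
$R^{2} = \left(- \frac{853}{196}\right)^{2} = \frac{727609}{38416}$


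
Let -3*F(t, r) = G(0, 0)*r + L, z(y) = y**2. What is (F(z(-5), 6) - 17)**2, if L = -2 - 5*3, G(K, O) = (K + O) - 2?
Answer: 484/9 ≈ 53.778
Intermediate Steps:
G(K, O) = -2 + K + O
L = -17 (L = -2 - 15 = -17)
F(t, r) = 17/3 + 2*r/3 (F(t, r) = -((-2 + 0 + 0)*r - 17)/3 = -(-2*r - 17)/3 = -(-17 - 2*r)/3 = 17/3 + 2*r/3)
(F(z(-5), 6) - 17)**2 = ((17/3 + (2/3)*6) - 17)**2 = ((17/3 + 4) - 17)**2 = (29/3 - 17)**2 = (-22/3)**2 = 484/9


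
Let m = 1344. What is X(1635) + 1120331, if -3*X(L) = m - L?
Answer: 1120428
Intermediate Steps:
X(L) = -448 + L/3 (X(L) = -(1344 - L)/3 = -448 + L/3)
X(1635) + 1120331 = (-448 + (⅓)*1635) + 1120331 = (-448 + 545) + 1120331 = 97 + 1120331 = 1120428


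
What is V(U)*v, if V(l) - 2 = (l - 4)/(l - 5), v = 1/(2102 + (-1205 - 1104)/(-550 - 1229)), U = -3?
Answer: 40917/29934136 ≈ 0.0013669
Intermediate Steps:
v = 1779/3741767 (v = 1/(2102 - 2309/(-1779)) = 1/(2102 - 2309*(-1/1779)) = 1/(2102 + 2309/1779) = 1/(3741767/1779) = 1779/3741767 ≈ 0.00047544)
V(l) = 2 + (-4 + l)/(-5 + l) (V(l) = 2 + (l - 4)/(l - 5) = 2 + (-4 + l)/(-5 + l))
V(U)*v = ((-14 + 3*(-3))/(-5 - 3))*(1779/3741767) = ((-14 - 9)/(-8))*(1779/3741767) = -1/8*(-23)*(1779/3741767) = (23/8)*(1779/3741767) = 40917/29934136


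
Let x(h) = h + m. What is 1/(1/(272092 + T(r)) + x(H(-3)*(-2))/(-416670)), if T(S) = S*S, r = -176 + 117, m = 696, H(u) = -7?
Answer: -11482300191/19524016 ≈ -588.11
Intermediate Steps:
r = -59
T(S) = S**2
x(h) = 696 + h (x(h) = h + 696 = 696 + h)
1/(1/(272092 + T(r)) + x(H(-3)*(-2))/(-416670)) = 1/(1/(272092 + (-59)**2) + (696 - 7*(-2))/(-416670)) = 1/(1/(272092 + 3481) + (696 + 14)*(-1/416670)) = 1/(1/275573 + 710*(-1/416670)) = 1/(1/275573 - 71/41667) = 1/(-19524016/11482300191) = -11482300191/19524016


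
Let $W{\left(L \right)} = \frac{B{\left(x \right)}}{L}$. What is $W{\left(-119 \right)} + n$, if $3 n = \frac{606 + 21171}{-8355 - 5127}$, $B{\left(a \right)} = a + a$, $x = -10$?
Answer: $- \frac{84883}{229194} \approx -0.37035$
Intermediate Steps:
$B{\left(a \right)} = 2 a$
$n = - \frac{1037}{1926}$ ($n = \frac{\left(606 + 21171\right) \frac{1}{-8355 - 5127}}{3} = \frac{21777 \frac{1}{-13482}}{3} = \frac{21777 \left(- \frac{1}{13482}\right)}{3} = \frac{1}{3} \left(- \frac{1037}{642}\right) = - \frac{1037}{1926} \approx -0.53842$)
$W{\left(L \right)} = - \frac{20}{L}$ ($W{\left(L \right)} = \frac{2 \left(-10\right)}{L} = - \frac{20}{L}$)
$W{\left(-119 \right)} + n = - \frac{20}{-119} - \frac{1037}{1926} = \left(-20\right) \left(- \frac{1}{119}\right) - \frac{1037}{1926} = \frac{20}{119} - \frac{1037}{1926} = - \frac{84883}{229194}$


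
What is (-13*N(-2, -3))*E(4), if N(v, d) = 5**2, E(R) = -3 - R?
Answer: 2275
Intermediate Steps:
N(v, d) = 25
(-13*N(-2, -3))*E(4) = (-13*25)*(-3 - 1*4) = -325*(-3 - 4) = -325*(-7) = 2275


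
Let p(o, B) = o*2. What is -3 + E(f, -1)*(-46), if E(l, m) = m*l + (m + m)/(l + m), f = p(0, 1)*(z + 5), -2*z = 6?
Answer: -95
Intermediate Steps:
p(o, B) = 2*o
z = -3 (z = -1/2*6 = -3)
f = 0 (f = (2*0)*(-3 + 5) = 0*2 = 0)
E(l, m) = l*m + 2*m/(l + m) (E(l, m) = l*m + (2*m)/(l + m) = l*m + 2*m/(l + m))
-3 + E(f, -1)*(-46) = -3 - (2 + 0**2 + 0*(-1))/(0 - 1)*(-46) = -3 - 1*(2 + 0 + 0)/(-1)*(-46) = -3 - 1*(-1)*2*(-46) = -3 + 2*(-46) = -3 - 92 = -95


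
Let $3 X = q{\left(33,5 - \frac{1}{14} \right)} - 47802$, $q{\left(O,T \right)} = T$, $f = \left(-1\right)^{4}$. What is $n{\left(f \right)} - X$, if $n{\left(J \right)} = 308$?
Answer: $\frac{227365}{14} \approx 16240.0$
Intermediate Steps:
$f = 1$
$X = - \frac{223053}{14}$ ($X = \frac{\left(5 - \frac{1}{14}\right) - 47802}{3} = \frac{\frac{69}{14} - 47802}{3} = \frac{1}{3} \left(- \frac{669159}{14}\right) = - \frac{223053}{14} \approx -15932.0$)
$n{\left(f \right)} - X = 308 - - \frac{223053}{14} = 308 + \frac{223053}{14} = \frac{227365}{14}$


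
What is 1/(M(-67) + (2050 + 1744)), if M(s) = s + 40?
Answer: 1/3767 ≈ 0.00026546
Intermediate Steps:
M(s) = 40 + s
1/(M(-67) + (2050 + 1744)) = 1/((40 - 67) + (2050 + 1744)) = 1/(-27 + 3794) = 1/3767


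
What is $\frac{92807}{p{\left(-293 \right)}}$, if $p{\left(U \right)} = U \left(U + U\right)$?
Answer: $\frac{92807}{171698} \approx 0.54052$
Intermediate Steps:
$p{\left(U \right)} = 2 U^{2}$ ($p{\left(U \right)} = U 2 U = 2 U^{2}$)
$\frac{92807}{p{\left(-293 \right)}} = \frac{92807}{2 \left(-293\right)^{2}} = \frac{92807}{2 \cdot 85849} = \frac{92807}{171698}$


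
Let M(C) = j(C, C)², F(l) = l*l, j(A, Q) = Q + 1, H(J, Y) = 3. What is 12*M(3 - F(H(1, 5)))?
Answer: 300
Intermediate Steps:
j(A, Q) = 1 + Q
F(l) = l²
M(C) = (1 + C)²
12*M(3 - F(H(1, 5))) = 12*(1 + (3 - 1*3²))² = 12*(1 + (3 - 1*9))² = 12*(1 + (3 - 9))² = 12*(1 - 6)² = 12*(-5)² = 12*25 = 300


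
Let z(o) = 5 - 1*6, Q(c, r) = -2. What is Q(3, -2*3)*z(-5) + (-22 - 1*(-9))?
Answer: -11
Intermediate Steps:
z(o) = -1 (z(o) = 5 - 6 = -1)
Q(3, -2*3)*z(-5) + (-22 - 1*(-9)) = -2*(-1) + (-22 - 1*(-9)) = 2 + (-22 + 9) = 2 - 13 = -11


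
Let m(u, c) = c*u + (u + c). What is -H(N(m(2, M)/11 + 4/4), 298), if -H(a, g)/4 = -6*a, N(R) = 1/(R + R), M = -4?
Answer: -132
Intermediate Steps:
m(u, c) = c + u + c*u (m(u, c) = c*u + (c + u) = c + u + c*u)
N(R) = 1/(2*R)
H(a, g) = 24*a (H(a, g) = -(-24)*a = 24*a)
-H(N(m(2, M)/11 + 4/4), 298) = -24*1/(2*((-4 + 2 - 4*2)/11 + 4/4)) = -24*1/(2*((-4 + 2 - 8)*(1/11) + 4*(1/4))) = -24*1/(2*(-10*1/11 + 1)) = -24*1/(2*(-10/11 + 1)) = -24*1/(2*(1/11)) = -24*(1/2)*11 = -24*11/2 = -1*132 = -132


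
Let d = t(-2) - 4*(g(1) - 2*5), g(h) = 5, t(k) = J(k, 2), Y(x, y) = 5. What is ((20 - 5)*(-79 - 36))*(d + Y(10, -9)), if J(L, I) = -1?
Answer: -41400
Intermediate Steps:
t(k) = -1
d = 19 (d = -1 - 4*(5 - 2*5) = -1 - 4*(5 - 10) = -1 - 4*(-5) = -1 + 20 = 19)
((20 - 5)*(-79 - 36))*(d + Y(10, -9)) = ((20 - 5)*(-79 - 36))*(19 + 5) = (15*(-115))*24 = -1725*24 = -41400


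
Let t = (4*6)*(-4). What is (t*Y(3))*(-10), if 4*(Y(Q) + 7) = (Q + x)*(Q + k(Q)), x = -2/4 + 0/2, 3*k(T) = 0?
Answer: -4920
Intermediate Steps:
k(T) = 0 (k(T) = (1/3)*0 = 0)
x = -1/2 (x = -2*1/4 + 0*(1/2) = -1/2 + 0 = -1/2 ≈ -0.50000)
Y(Q) = -7 + Q*(-1/2 + Q)/4 (Y(Q) = -7 + ((Q - 1/2)*(Q + 0))/4 = -7 + ((-1/2 + Q)*Q)/4 = -7 + (Q*(-1/2 + Q))/4 = -7 + Q*(-1/2 + Q)/4)
t = -96 (t = 24*(-4) = -96)
(t*Y(3))*(-10) = -96*(-7 - 1/8*3 + (1/4)*3**2)*(-10) = -96*(-7 - 3/8 + (1/4)*9)*(-10) = -96*(-7 - 3/8 + 9/4)*(-10) = -96*(-41/8)*(-10) = 492*(-10) = -4920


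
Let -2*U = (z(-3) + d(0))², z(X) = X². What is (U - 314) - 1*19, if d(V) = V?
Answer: -747/2 ≈ -373.50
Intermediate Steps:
U = -81/2 (U = -((-3)² + 0)²/2 = -(9 + 0)²/2 = -½*9² = -½*81 = -81/2 ≈ -40.500)
(U - 314) - 1*19 = (-81/2 - 314) - 1*19 = -709/2 - 19 = -747/2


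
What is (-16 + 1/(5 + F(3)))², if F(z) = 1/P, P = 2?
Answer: 30276/121 ≈ 250.21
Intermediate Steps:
F(z) = ½ (F(z) = 1/2 = ½)
(-16 + 1/(5 + F(3)))² = (-16 + 1/(5 + ½))² = (-16 + 1/(11/2))² = (-16 + 2/11)² = (-174/11)² = 30276/121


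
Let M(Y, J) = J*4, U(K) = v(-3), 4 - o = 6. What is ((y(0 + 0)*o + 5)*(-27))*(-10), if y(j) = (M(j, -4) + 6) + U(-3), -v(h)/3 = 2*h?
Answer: -2970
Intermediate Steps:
v(h) = -6*h
o = -2 (o = 4 - 1*6 = 4 - 6 = -2)
U(K) = 18 (U(K) = -6*(-3) = 18)
M(Y, J) = 4*J
y(j) = 8 (y(j) = (4*(-4) + 6) + 18 = (-16 + 6) + 18 = -10 + 18 = 8)
((y(0 + 0)*o + 5)*(-27))*(-10) = ((8*(-2) + 5)*(-27))*(-10) = ((-16 + 5)*(-27))*(-10) = -11*(-27)*(-10) = 297*(-10) = -2970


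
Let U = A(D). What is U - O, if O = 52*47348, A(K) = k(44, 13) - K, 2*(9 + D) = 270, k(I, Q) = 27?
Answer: -2462195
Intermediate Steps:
D = 126 (D = -9 + (½)*270 = -9 + 135 = 126)
A(K) = 27 - K
O = 2462096
U = -99 (U = 27 - 1*126 = 27 - 126 = -99)
U - O = -99 - 1*2462096 = -99 - 2462096 = -2462195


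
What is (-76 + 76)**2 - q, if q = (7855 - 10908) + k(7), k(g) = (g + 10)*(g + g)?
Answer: 2815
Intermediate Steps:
k(g) = 2*g*(10 + g) (k(g) = (10 + g)*(2*g) = 2*g*(10 + g))
q = -2815 (q = (7855 - 10908) + 2*7*(10 + 7) = -3053 + 2*7*17 = -3053 + 238 = -2815)
(-76 + 76)**2 - q = (-76 + 76)**2 - 1*(-2815) = 0**2 + 2815 = 0 + 2815 = 2815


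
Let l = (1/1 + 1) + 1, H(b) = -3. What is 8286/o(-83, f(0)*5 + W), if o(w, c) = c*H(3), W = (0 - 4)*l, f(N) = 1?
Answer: 2762/7 ≈ 394.57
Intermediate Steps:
l = 3 (l = (1 + 1) + 1 = 2 + 1 = 3)
W = -12 (W = (0 - 4)*3 = -4*3 = -12)
o(w, c) = -3*c (o(w, c) = c*(-3) = -3*c)
8286/o(-83, f(0)*5 + W) = 8286/((-3*(1*5 - 12))) = 8286/((-3*(5 - 12))) = 8286/((-3*(-7))) = 8286/21 = 8286*(1/21) = 2762/7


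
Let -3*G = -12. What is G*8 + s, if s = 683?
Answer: 715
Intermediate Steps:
G = 4 (G = -1/3*(-12) = 4)
G*8 + s = 4*8 + 683 = 32 + 683 = 715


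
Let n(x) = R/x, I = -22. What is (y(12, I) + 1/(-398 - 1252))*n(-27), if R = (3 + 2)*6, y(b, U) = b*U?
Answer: 435601/1485 ≈ 293.33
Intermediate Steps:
y(b, U) = U*b
R = 30 (R = 5*6 = 30)
n(x) = 30/x
(y(12, I) + 1/(-398 - 1252))*n(-27) = (-22*12 + 1/(-398 - 1252))*(30/(-27)) = (-264 + 1/(-1650))*(30*(-1/27)) = (-264 - 1/1650)*(-10/9) = -435601/1650*(-10/9) = 435601/1485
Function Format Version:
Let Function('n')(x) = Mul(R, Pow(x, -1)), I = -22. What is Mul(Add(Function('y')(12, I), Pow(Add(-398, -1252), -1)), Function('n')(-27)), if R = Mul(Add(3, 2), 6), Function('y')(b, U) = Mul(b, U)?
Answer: Rational(435601, 1485) ≈ 293.33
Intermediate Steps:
Function('y')(b, U) = Mul(U, b)
R = 30 (R = Mul(5, 6) = 30)
Function('n')(x) = Mul(30, Pow(x, -1))
Mul(Add(Function('y')(12, I), Pow(Add(-398, -1252), -1)), Function('n')(-27)) = Mul(Add(Mul(-22, 12), Pow(Add(-398, -1252), -1)), Mul(30, Pow(-27, -1))) = Mul(Add(-264, Pow(-1650, -1)), Mul(30, Rational(-1, 27))) = Mul(Add(-264, Rational(-1, 1650)), Rational(-10, 9)) = Mul(Rational(-435601, 1650), Rational(-10, 9)) = Rational(435601, 1485)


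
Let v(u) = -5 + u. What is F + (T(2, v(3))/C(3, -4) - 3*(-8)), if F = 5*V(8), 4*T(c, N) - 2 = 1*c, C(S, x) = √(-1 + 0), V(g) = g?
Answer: 64 - I ≈ 64.0 - 1.0*I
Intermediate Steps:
C(S, x) = I (C(S, x) = √(-1) = I)
T(c, N) = ½ + c/4 (T(c, N) = ½ + (1*c)/4 = ½ + c/4)
F = 40 (F = 5*8 = 40)
F + (T(2, v(3))/C(3, -4) - 3*(-8)) = 40 + ((½ + (¼)*2)/I - 3*(-8)) = 40 + ((½ + ½)*(-I) + 24) = 40 + (1*(-I) + 24) = 40 + (-I + 24) = 40 + (24 - I) = 64 - I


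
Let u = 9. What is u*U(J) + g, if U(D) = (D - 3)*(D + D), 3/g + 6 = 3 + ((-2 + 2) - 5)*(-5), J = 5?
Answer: 3963/22 ≈ 180.14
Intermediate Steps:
g = 3/22 (g = 3/(-6 + (3 + ((-2 + 2) - 5)*(-5))) = 3/(-6 + (3 + (0 - 5)*(-5))) = 3/(-6 + (3 - 5*(-5))) = 3/(-6 + (3 + 25)) = 3/(-6 + 28) = 3/22 ≈ 0.13636)
U(D) = 2*D*(-3 + D) (U(D) = (-3 + D)*(2*D) = 2*D*(-3 + D))
u*U(J) + g = 9*(2*5*(-3 + 5)) + 3/22 = 9*(2*5*2) + 3/22 = 9*20 + 3/22 = 180 + 3/22 = 3963/22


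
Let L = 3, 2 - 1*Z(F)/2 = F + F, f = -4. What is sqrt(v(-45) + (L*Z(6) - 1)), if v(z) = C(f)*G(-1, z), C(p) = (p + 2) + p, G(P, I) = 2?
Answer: I*sqrt(73) ≈ 8.544*I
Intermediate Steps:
Z(F) = 4 - 4*F (Z(F) = 4 - 2*(F + F) = 4 - 4*F)
C(p) = 2 + 2*p (C(p) = (2 + p) + p = 2 + 2*p)
v(z) = -12 (v(z) = (2 + 2*(-4))*2 = (2 - 8)*2 = -6*2 = -12)
sqrt(v(-45) + (L*Z(6) - 1)) = sqrt(-12 + (3*(4 - 4*6) - 1)) = sqrt(-12 + (3*(4 - 24) - 1)) = sqrt(-12 + (3*(-20) - 1)) = sqrt(-12 + (-60 - 1)) = sqrt(-12 - 61) = sqrt(-73) = I*sqrt(73)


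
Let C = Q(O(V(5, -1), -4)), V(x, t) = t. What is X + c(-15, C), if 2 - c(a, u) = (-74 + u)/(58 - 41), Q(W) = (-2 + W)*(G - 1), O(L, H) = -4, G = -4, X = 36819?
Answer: 626001/17 ≈ 36824.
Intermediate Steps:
Q(W) = 10 - 5*W (Q(W) = (-2 + W)*(-4 - 1) = (-2 + W)*(-5) = 10 - 5*W)
C = 30 (C = 10 - 5*(-4) = 10 + 20 = 30)
c(a, u) = 108/17 - u/17 (c(a, u) = 2 - (-74 + u)/(58 - 41) = 2 - (-74 + u)/17 = 2 - (-74/17 + u/17) = 2 + (74/17 - u/17) = 108/17 - u/17)
X + c(-15, C) = 36819 + (108/17 - 1/17*30) = 36819 + (108/17 - 30/17) = 36819 + 78/17 = 626001/17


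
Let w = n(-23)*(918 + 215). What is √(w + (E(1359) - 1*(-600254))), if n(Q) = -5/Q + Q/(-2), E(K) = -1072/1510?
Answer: √740022167043770/34730 ≈ 783.28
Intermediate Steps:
E(K) = -536/755 (E(K) = -1072*1/1510 = -536/755)
n(Q) = -5/Q - Q/2 (n(Q) = -5/Q + Q*(-½) = -5/Q - Q/2)
w = 610687/46 (w = (-5/(-23) - ½*(-23))*(918 + 215) = (-5*(-1/23) + 23/2)*1133 = (5/23 + 23/2)*1133 = (539/46)*1133 = 610687/46 ≈ 13276.)
√(w + (E(1359) - 1*(-600254))) = √(610687/46 + (-536/755 - 1*(-600254))) = √(610687/46 + (-536/755 + 600254)) = √(610687/46 + 453191234/755) = √(21307865449/34730) = √740022167043770/34730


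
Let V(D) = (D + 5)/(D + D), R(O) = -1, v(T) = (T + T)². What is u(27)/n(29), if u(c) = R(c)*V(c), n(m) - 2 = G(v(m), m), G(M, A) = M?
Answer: -8/45441 ≈ -0.00017605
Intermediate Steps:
v(T) = 4*T² (v(T) = (2*T)² = 4*T²)
V(D) = (5 + D)/(2*D) (V(D) = (5 + D)/((2*D)) = (5 + D)*(1/(2*D)) = (5 + D)/(2*D))
n(m) = 2 + 4*m²
u(c) = -(5 + c)/(2*c)
u(27)/n(29) = ((½)*(-5 - 1*27)/27)/(2 + 4*29²) = ((½)*(1/27)*(-5 - 27))/(2 + 4*841) = ((½)*(1/27)*(-32))/(2 + 3364) = -16/27/3366 = -16/27*1/3366 = -8/45441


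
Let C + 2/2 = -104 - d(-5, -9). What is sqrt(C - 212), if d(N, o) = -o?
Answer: I*sqrt(326) ≈ 18.055*I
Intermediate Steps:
C = -114 (C = -1 + (-104 - (-1)*(-9)) = -1 + (-104 - 1*9) = -1 + (-104 - 9) = -1 - 113 = -114)
sqrt(C - 212) = sqrt(-114 - 212) = sqrt(-326) = I*sqrt(326)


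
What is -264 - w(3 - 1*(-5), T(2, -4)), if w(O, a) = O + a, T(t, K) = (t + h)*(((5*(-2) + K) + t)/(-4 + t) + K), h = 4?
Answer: -284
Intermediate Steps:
T(t, K) = (4 + t)*(K + (-10 + K + t)/(-4 + t)) (T(t, K) = (t + 4)*(((5*(-2) + K) + t)/(-4 + t) + K) = (4 + t)*(((-10 + K) + t)/(-4 + t) + K) = (4 + t)*((-10 + K + t)/(-4 + t) + K) = (4 + t)*(K + (-10 + K + t)/(-4 + t)))
-264 - w(3 - 1*(-5), T(2, -4)) = -264 - ((3 - 1*(-5)) + (-40 + 2**2 - 12*(-4) - 6*2 - 4*2 - 4*2**2)/(-4 + 2)) = -264 - ((3 + 5) + (-40 + 4 + 48 - 12 - 8 - 4*4)/(-2)) = -264 - (8 - (-40 + 4 + 48 - 12 - 8 - 16)/2) = -264 - (8 - 1/2*(-24)) = -264 - (8 + 12) = -264 - 1*20 = -264 - 20 = -284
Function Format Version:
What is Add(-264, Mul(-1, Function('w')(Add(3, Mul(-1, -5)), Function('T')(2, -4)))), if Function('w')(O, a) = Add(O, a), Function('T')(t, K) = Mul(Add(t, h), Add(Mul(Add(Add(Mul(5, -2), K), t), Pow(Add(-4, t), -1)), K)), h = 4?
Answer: -284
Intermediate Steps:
Function('T')(t, K) = Mul(Add(4, t), Add(K, Mul(Pow(Add(-4, t), -1), Add(-10, K, t)))) (Function('T')(t, K) = Mul(Add(t, 4), Add(Mul(Add(Add(Mul(5, -2), K), t), Pow(Add(-4, t), -1)), K)) = Mul(Add(4, t), Add(Mul(Add(Add(-10, K), t), Pow(Add(-4, t), -1)), K)) = Mul(Add(4, t), Add(Mul(Add(-10, K, t), Pow(Add(-4, t), -1)), K)) = Mul(Add(4, t), Add(Mul(Pow(Add(-4, t), -1), Add(-10, K, t)), K)) = Mul(Add(4, t), Add(K, Mul(Pow(Add(-4, t), -1), Add(-10, K, t)))))
Add(-264, Mul(-1, Function('w')(Add(3, Mul(-1, -5)), Function('T')(2, -4)))) = Add(-264, Mul(-1, Add(Add(3, Mul(-1, -5)), Mul(Pow(Add(-4, 2), -1), Add(-40, Pow(2, 2), Mul(-12, -4), Mul(-6, 2), Mul(-4, 2), Mul(-4, Pow(2, 2))))))) = Add(-264, Mul(-1, Add(Add(3, 5), Mul(Pow(-2, -1), Add(-40, 4, 48, -12, -8, Mul(-4, 4)))))) = Add(-264, Mul(-1, Add(8, Mul(Rational(-1, 2), Add(-40, 4, 48, -12, -8, -16))))) = Add(-264, Mul(-1, Add(8, Mul(Rational(-1, 2), -24)))) = Add(-264, Mul(-1, Add(8, 12))) = Add(-264, Mul(-1, 20)) = Add(-264, -20) = -284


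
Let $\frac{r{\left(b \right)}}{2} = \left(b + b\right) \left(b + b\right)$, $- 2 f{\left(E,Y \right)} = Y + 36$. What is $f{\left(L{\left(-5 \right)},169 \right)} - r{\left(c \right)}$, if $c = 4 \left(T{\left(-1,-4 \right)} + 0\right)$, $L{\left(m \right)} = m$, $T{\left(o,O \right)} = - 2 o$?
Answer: $- \frac{1229}{2} \approx -614.5$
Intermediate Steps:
$f{\left(E,Y \right)} = -18 - \frac{Y}{2}$ ($f{\left(E,Y \right)} = - \frac{Y + 36}{2} = - \frac{36 + Y}{2} = -18 - \frac{Y}{2}$)
$c = 8$ ($c = 4 \left(\left(-2\right) \left(-1\right) + 0\right) = 4 \left(2 + 0\right) = 4 \cdot 2 = 8$)
$r{\left(b \right)} = 8 b^{2}$ ($r{\left(b \right)} = 2 \left(b + b\right) \left(b + b\right) = 2 \cdot 2 b 2 b = 2 \cdot 4 b^{2} = 8 b^{2}$)
$f{\left(L{\left(-5 \right)},169 \right)} - r{\left(c \right)} = \left(-18 - \frac{169}{2}\right) - 8 \cdot 8^{2} = \left(-18 - \frac{169}{2}\right) - 8 \cdot 64 = - \frac{205}{2} - 512 = - \frac{1229}{2}$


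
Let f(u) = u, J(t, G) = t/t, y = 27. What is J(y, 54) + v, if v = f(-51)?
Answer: -50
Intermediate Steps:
J(t, G) = 1
v = -51
J(y, 54) + v = 1 - 51 = -50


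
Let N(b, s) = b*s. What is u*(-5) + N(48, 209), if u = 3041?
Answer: -5173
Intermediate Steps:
u*(-5) + N(48, 209) = 3041*(-5) + 48*209 = -15205 + 10032 = -5173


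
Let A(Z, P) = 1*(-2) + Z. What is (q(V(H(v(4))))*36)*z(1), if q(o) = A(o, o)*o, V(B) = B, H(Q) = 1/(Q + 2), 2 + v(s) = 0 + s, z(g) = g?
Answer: -63/4 ≈ -15.750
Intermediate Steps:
A(Z, P) = -2 + Z
v(s) = -2 + s (v(s) = -2 + (0 + s) = -2 + s)
H(Q) = 1/(2 + Q)
q(o) = o*(-2 + o) (q(o) = (-2 + o)*o = o*(-2 + o))
(q(V(H(v(4))))*36)*z(1) = (((-2 + 1/(2 + (-2 + 4)))/(2 + (-2 + 4)))*36)*1 = (((-2 + 1/(2 + 2))/(2 + 2))*36)*1 = (((-2 + 1/4)/4)*36)*1 = (((-2 + ¼)/4)*36)*1 = (((¼)*(-7/4))*36)*1 = -7/16*36*1 = -63/4*1 = -63/4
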